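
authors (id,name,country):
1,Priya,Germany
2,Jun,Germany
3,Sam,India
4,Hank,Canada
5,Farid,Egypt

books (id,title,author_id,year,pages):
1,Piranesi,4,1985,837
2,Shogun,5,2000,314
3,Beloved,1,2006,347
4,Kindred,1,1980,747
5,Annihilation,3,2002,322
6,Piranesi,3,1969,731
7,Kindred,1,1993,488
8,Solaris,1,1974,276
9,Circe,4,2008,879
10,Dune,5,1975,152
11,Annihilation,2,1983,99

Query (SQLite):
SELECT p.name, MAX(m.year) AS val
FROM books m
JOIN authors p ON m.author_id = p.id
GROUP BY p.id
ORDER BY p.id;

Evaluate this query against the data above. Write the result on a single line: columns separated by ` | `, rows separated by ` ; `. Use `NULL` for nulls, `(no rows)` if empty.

Join each books row to its authors via author_id.
Group joined rows by authors.id; compute MAX(m.year) per group.
  1: ids {3, 4, 7, 8} → MAX(m.year)=2006
  2: ids {11} → MAX(m.year)=1983
  3: ids {5, 6} → MAX(m.year)=2002
  4: ids {1, 9} → MAX(m.year)=2008
  5: ids {2, 10} → MAX(m.year)=2000

Priya | 2006 ; Jun | 1983 ; Sam | 2002 ; Hank | 2008 ; Farid | 2000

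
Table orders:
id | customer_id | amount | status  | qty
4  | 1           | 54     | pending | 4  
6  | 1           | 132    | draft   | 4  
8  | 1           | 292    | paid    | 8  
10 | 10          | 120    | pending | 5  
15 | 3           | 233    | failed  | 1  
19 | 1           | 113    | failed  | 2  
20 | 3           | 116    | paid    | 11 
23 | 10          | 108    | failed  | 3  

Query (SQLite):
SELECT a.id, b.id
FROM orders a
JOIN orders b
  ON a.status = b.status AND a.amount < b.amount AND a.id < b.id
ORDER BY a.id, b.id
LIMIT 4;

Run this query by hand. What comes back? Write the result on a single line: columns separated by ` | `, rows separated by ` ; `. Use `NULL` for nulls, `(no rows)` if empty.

4 | 10

Pairs (a,b) with same status, a.amount < b.amount, a.id < b.id.
status groups: draft:{6} failed:{15,19,23} paid:{8,20} pending:{4,10}
Ordered by (a.id, b.id); first 4.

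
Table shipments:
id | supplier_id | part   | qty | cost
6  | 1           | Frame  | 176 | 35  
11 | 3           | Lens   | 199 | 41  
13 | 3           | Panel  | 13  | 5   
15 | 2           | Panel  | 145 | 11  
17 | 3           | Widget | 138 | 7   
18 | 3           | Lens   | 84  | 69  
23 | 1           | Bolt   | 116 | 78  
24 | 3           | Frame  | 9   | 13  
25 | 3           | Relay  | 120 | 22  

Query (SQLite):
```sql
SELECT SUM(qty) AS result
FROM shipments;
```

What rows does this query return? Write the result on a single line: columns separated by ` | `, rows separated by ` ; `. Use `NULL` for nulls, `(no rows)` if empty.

1000

All qty values: [176, 199, 13, 145, 138, 84, 116, 9, 120].
SUM of non-NULL values = 1000.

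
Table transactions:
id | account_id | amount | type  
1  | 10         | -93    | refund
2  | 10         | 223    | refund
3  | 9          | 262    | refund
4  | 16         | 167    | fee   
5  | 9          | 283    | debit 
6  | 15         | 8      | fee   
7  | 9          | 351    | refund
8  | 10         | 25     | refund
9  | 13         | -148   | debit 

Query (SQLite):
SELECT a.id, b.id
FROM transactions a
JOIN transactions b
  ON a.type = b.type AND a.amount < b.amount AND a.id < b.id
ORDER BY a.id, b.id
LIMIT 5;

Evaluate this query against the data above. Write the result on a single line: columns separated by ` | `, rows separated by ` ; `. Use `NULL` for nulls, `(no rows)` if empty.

Pairs (a,b) with same type, a.amount < b.amount, a.id < b.id.
type groups: debit:{5,9} fee:{4,6} refund:{1,2,3,7,8}
Ordered by (a.id, b.id); first 5.

1 | 2 ; 1 | 3 ; 1 | 7 ; 1 | 8 ; 2 | 3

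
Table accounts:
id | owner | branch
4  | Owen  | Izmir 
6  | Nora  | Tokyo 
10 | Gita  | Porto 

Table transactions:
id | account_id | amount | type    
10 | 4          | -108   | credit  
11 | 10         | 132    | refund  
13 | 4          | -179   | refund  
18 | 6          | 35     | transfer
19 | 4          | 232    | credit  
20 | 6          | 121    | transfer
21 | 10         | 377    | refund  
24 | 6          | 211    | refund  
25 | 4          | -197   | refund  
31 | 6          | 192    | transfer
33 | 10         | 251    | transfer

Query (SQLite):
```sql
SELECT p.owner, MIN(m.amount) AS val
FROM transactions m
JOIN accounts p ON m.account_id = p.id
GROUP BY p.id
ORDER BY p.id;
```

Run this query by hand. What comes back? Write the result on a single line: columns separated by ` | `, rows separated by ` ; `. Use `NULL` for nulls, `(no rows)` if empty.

Join each transactions row to its accounts via account_id.
Group joined rows by accounts.id; compute MIN(m.amount) per group.
  4: ids {10, 13, 19, 25} → MIN(m.amount)=-197
  6: ids {18, 20, 24, 31} → MIN(m.amount)=35
  10: ids {11, 21, 33} → MIN(m.amount)=132

Owen | -197 ; Nora | 35 ; Gita | 132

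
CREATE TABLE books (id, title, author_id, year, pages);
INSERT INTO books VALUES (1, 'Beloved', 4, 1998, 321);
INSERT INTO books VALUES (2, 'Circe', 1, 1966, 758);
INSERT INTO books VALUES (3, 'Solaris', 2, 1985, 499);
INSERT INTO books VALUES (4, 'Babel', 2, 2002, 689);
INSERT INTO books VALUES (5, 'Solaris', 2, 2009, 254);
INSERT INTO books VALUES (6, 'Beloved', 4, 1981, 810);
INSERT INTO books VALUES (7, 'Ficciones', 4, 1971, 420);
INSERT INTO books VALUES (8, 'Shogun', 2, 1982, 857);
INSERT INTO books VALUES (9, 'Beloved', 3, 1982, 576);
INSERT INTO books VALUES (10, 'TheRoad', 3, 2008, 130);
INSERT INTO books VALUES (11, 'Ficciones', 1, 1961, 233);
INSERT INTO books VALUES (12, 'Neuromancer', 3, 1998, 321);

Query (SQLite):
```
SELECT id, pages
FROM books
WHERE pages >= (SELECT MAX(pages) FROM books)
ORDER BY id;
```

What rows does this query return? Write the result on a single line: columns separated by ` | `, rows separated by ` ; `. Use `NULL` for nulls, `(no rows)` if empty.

8 | 857

Scalar subquery: MAX(pages) over all books rows = 857.
Keep rows where pages >= that value.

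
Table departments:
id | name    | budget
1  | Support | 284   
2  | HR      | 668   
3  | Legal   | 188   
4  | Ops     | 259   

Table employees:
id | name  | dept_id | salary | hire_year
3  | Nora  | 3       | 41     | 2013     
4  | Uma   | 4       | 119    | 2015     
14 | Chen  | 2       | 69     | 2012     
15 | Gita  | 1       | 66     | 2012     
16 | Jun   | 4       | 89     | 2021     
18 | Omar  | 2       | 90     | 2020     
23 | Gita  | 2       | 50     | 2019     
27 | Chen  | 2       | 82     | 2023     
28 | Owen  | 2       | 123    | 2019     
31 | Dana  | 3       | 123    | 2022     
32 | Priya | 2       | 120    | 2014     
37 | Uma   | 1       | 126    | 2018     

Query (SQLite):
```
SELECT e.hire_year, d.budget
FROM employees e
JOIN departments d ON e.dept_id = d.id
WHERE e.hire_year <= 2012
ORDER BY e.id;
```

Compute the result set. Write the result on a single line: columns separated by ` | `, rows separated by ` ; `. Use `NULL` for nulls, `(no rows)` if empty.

2012 | 668 ; 2012 | 284

Each employees row matches the departments row where dept_id = departments.id.
Then keep rows with e.hire_year <= 2012.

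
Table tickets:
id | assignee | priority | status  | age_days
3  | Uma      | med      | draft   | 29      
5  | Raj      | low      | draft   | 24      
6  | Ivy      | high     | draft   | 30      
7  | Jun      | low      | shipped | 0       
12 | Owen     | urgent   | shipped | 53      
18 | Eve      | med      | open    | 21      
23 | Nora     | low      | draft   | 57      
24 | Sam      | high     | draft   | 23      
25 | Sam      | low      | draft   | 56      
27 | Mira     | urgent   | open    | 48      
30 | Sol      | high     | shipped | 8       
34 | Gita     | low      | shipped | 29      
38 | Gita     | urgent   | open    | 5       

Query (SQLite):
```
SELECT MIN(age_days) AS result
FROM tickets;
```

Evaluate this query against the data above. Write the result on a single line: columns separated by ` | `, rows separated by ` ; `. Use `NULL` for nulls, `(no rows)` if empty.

0

All age_days values: [29, 24, 30, 0, 53, 21, 57, 23, 56, 48, 8, 29, 5].
MIN of non-NULL values = 0.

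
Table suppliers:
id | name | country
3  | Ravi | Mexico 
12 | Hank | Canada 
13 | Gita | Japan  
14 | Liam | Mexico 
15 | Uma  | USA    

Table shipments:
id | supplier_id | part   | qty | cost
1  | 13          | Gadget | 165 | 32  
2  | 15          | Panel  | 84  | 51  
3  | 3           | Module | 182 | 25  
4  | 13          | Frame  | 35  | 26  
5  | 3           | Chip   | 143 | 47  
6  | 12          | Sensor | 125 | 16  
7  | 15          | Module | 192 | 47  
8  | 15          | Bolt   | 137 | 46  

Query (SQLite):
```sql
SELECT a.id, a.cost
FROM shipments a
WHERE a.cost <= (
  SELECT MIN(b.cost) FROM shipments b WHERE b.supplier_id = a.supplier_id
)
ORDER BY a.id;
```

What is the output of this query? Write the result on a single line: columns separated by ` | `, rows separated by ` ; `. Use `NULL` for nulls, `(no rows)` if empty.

3 | 25 ; 4 | 26 ; 6 | 16 ; 8 | 46

For each shipments row a, compute MIN(cost) over rows sharing a.supplier_id.
Keep row a if a.cost <= that per-group MIN.
  supplier_id=3: MIN(cost) = 25
  supplier_id=12: MIN(cost) = 16
  supplier_id=13: MIN(cost) = 26
  supplier_id=15: MIN(cost) = 46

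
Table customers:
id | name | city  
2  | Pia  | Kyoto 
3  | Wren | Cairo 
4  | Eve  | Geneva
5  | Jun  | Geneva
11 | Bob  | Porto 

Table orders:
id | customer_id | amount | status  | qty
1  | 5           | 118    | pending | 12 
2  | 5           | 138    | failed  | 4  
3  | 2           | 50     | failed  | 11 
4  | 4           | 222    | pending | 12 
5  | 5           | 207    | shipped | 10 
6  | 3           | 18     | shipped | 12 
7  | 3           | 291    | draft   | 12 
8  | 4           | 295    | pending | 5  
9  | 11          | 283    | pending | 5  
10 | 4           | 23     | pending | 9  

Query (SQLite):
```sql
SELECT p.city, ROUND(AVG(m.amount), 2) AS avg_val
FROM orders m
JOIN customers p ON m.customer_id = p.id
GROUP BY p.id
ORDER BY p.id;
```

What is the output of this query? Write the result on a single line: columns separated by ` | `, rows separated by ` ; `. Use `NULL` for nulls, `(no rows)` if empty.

Kyoto | 50 ; Cairo | 154.5 ; Geneva | 180 ; Geneva | 154.33 ; Porto | 283

Join each orders row to its customers via customer_id.
Group joined rows by customers.id; compute ROUND(AVG(m.amount), 2) per group.
  2: ids {3} → ROUND(AVG(m.amount), 2)=50
  3: ids {6, 7} → ROUND(AVG(m.amount), 2)=154.5
  4: ids {4, 8, 10} → ROUND(AVG(m.amount), 2)=180
  5: ids {1, 2, 5} → ROUND(AVG(m.amount), 2)=154.33
  11: ids {9} → ROUND(AVG(m.amount), 2)=283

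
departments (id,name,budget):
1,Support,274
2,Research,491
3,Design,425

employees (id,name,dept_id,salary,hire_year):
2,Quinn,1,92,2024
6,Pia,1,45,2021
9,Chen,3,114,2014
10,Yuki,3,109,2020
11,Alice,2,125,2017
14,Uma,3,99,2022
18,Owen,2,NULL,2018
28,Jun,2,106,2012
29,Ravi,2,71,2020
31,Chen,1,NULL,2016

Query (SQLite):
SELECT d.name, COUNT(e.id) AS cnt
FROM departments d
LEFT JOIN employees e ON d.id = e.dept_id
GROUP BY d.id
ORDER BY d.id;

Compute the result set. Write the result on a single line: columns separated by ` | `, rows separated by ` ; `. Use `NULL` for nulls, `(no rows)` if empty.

Support | 3 ; Research | 4 ; Design | 3

LEFT JOIN keeps every departments row; unmatched ones get NULL for employees columns.
Group by departments.id and compute COUNT(e.id). COUNT(col) of an all-NULL group is 0.
  1: ids {2, 6, 31} → COUNT(e.id)=3
  2: ids {11, 18, 28, 29} → COUNT(e.id)=4
  3: ids {9, 10, 14} → COUNT(e.id)=3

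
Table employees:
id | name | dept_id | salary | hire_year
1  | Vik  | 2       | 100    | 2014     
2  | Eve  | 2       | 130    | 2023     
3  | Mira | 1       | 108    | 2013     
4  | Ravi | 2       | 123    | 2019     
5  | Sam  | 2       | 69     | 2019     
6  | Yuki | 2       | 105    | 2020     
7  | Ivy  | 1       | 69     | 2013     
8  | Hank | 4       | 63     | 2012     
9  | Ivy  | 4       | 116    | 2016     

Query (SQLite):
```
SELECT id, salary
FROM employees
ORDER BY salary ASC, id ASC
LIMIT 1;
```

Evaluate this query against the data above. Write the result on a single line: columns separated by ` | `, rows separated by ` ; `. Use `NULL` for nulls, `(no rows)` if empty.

8 | 63

Sort by salary asc, tiebreak id asc: (63, id=8), (69, id=5), (69, id=7), (100, id=1) …. Take first 1.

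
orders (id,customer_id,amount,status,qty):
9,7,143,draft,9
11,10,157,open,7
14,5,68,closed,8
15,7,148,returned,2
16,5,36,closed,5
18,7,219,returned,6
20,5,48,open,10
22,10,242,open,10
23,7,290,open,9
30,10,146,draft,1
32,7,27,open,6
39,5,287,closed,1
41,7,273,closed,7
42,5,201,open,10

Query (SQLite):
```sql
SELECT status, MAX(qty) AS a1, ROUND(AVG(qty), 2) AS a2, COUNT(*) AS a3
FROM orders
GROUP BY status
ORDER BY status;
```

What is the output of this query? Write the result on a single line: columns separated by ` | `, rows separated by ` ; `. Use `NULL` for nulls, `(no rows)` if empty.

closed | 8 | 5.25 | 4 ; draft | 9 | 5 | 2 ; open | 10 | 8.67 | 6 ; returned | 6 | 4 | 2

Group orders by status.
Per group compute: MAX(qty), ROUND(AVG(qty), 2), COUNT(*).
  closed: ids {14, 16, 39, 41} → MAX(qty)=8, ROUND(AVG(qty), 2)=5.25, COUNT(*)=4
  draft: ids {9, 30} → MAX(qty)=9, ROUND(AVG(qty), 2)=5, COUNT(*)=2
  open: ids {11, 20, 22, 23, 32, 42} → MAX(qty)=10, ROUND(AVG(qty), 2)=8.67, COUNT(*)=6
  returned: ids {15, 18} → MAX(qty)=6, ROUND(AVG(qty), 2)=4, COUNT(*)=2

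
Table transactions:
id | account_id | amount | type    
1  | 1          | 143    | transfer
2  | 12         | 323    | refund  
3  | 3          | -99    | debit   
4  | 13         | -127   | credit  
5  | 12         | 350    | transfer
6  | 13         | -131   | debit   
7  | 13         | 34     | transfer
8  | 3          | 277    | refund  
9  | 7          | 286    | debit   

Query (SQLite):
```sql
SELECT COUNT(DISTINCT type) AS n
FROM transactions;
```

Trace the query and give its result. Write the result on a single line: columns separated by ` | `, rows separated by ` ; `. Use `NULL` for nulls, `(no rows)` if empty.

Count distinct non-NULL type values.

4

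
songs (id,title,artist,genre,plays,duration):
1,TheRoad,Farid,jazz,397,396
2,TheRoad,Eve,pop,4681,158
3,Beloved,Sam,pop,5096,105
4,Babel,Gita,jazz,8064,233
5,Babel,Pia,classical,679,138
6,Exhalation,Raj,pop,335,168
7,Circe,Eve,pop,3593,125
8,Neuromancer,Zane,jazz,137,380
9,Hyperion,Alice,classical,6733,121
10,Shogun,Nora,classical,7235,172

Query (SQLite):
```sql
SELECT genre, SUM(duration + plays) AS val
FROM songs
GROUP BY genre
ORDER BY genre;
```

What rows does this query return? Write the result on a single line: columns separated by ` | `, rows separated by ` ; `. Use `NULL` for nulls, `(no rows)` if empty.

classical | 15078 ; jazz | 9607 ; pop | 14261

For each row compute duration + plays.
Group by genre; take SUM of the expression per group.
  classical: ids {5, 9, 10} → SUM(duration + plays)=15078
  jazz: ids {1, 4, 8} → SUM(duration + plays)=9607
  pop: ids {2, 3, 6, 7} → SUM(duration + plays)=14261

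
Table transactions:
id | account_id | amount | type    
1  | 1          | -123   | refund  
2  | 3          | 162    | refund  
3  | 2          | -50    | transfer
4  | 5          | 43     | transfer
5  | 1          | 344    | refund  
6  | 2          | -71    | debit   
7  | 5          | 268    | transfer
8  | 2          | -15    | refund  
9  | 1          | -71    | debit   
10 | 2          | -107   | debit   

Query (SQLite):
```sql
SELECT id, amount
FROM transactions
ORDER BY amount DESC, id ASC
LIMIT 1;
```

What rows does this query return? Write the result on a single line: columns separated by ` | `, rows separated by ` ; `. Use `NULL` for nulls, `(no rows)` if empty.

Sort by amount desc, tiebreak id asc: (344, id=5), (268, id=7), (162, id=2), (43, id=4) …. Take first 1.

5 | 344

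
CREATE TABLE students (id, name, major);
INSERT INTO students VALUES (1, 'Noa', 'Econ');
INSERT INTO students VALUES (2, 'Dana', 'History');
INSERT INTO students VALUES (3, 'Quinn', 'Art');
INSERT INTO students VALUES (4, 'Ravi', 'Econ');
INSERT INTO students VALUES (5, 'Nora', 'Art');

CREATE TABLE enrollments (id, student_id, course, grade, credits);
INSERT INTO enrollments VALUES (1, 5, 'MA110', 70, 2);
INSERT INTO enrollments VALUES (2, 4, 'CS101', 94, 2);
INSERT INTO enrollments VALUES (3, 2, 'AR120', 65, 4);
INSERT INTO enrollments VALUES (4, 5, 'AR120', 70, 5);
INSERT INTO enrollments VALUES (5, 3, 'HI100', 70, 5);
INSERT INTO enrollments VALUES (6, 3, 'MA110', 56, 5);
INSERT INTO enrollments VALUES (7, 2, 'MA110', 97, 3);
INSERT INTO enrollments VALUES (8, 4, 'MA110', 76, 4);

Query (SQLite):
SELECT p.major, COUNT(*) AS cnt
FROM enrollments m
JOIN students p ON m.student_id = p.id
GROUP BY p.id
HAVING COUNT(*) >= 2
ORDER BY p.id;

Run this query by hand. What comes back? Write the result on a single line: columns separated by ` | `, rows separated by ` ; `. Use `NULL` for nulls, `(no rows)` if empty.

Join each enrollments row to its students via student_id.
Group joined rows by students.id; compute COUNT(*) per group.
HAVING: keep groups with count ≥ 2.
  2: ids {3, 7} → COUNT(*)=2
  3: ids {5, 6} → COUNT(*)=2
  4: ids {2, 8} → COUNT(*)=2
  5: ids {1, 4} → COUNT(*)=2

History | 2 ; Art | 2 ; Econ | 2 ; Art | 2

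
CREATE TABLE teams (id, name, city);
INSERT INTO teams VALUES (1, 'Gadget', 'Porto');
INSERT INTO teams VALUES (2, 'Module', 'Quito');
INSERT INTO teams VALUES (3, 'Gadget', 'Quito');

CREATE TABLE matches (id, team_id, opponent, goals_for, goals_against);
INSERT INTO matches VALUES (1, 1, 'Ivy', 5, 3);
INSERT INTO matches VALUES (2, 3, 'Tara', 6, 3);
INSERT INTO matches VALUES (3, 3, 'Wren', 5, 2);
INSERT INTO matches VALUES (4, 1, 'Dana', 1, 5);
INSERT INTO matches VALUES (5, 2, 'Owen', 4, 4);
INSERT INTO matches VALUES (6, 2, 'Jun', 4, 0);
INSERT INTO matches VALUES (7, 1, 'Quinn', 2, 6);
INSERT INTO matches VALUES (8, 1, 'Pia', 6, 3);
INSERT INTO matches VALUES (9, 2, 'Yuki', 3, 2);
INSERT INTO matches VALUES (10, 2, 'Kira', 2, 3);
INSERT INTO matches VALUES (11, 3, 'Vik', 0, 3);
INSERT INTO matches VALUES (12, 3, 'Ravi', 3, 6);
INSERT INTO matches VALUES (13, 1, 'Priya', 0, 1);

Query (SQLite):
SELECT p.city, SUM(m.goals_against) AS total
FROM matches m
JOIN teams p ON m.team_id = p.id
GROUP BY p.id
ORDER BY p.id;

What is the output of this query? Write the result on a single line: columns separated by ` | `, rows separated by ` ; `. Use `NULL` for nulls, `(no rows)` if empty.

Join each matches row to its teams via team_id.
Group joined rows by teams.id; compute SUM(m.goals_against) per group.
  1: ids {1, 4, 7, 8, 13} → SUM(m.goals_against)=18
  2: ids {5, 6, 9, 10} → SUM(m.goals_against)=9
  3: ids {2, 3, 11, 12} → SUM(m.goals_against)=14

Porto | 18 ; Quito | 9 ; Quito | 14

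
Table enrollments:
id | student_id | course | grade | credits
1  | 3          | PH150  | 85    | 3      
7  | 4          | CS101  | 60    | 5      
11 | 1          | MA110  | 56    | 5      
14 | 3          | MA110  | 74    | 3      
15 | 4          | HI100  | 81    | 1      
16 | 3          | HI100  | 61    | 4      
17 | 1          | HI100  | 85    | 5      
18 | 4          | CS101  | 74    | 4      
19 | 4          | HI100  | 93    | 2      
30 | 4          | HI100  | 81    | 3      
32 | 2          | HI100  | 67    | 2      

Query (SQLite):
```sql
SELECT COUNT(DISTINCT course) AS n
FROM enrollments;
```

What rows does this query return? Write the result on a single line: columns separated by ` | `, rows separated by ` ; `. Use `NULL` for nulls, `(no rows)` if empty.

4

Count distinct non-NULL course values.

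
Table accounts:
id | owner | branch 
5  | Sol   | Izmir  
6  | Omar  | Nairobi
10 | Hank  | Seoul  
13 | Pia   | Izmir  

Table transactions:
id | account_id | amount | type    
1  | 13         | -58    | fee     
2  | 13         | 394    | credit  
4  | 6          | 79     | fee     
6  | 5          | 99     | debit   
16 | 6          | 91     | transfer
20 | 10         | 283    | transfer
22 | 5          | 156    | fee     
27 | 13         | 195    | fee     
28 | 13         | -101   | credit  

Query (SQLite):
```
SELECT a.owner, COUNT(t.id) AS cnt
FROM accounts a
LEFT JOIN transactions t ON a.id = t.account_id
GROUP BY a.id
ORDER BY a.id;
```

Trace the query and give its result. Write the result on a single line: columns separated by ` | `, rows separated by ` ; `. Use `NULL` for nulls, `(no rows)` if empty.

Sol | 2 ; Omar | 2 ; Hank | 1 ; Pia | 4

LEFT JOIN keeps every accounts row; unmatched ones get NULL for transactions columns.
Group by accounts.id and compute COUNT(t.id). COUNT(col) of an all-NULL group is 0.
  5: ids {6, 22} → COUNT(t.id)=2
  6: ids {4, 16} → COUNT(t.id)=2
  10: ids {20} → COUNT(t.id)=1
  13: ids {1, 2, 27, 28} → COUNT(t.id)=4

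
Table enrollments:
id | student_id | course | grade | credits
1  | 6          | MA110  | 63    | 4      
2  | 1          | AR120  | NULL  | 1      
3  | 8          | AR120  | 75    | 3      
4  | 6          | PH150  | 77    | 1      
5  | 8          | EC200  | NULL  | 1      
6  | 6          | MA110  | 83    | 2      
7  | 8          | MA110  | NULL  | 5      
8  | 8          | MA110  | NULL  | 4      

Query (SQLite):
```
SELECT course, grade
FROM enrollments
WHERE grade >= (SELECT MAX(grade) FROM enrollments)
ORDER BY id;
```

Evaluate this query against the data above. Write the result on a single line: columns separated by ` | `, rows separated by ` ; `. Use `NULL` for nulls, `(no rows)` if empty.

Scalar subquery: MAX(grade) over all enrollments rows = 83.
Keep rows where grade >= that value.

MA110 | 83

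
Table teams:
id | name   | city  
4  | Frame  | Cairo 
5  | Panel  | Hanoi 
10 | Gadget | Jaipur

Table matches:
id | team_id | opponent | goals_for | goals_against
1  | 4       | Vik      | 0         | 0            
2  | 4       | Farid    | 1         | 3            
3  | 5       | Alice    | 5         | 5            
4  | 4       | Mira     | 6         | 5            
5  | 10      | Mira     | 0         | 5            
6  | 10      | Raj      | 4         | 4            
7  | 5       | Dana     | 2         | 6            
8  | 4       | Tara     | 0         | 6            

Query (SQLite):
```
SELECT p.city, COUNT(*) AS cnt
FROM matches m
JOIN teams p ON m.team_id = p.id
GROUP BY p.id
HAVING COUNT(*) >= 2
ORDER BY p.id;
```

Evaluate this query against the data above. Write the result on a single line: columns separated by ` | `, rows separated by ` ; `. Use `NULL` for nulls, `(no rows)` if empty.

Cairo | 4 ; Hanoi | 2 ; Jaipur | 2

Join each matches row to its teams via team_id.
Group joined rows by teams.id; compute COUNT(*) per group.
HAVING: keep groups with count ≥ 2.
  4: ids {1, 2, 4, 8} → COUNT(*)=4
  5: ids {3, 7} → COUNT(*)=2
  10: ids {5, 6} → COUNT(*)=2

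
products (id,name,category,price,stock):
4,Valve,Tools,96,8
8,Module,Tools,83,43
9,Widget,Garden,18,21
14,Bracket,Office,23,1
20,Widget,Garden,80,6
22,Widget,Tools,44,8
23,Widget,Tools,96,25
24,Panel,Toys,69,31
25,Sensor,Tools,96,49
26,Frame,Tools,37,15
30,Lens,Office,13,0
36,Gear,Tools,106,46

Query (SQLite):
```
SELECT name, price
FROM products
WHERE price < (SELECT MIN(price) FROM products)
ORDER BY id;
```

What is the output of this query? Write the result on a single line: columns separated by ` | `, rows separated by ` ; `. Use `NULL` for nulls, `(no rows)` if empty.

(no rows)

Scalar subquery: MIN(price) over all products rows = 13.
Keep rows where price < that value.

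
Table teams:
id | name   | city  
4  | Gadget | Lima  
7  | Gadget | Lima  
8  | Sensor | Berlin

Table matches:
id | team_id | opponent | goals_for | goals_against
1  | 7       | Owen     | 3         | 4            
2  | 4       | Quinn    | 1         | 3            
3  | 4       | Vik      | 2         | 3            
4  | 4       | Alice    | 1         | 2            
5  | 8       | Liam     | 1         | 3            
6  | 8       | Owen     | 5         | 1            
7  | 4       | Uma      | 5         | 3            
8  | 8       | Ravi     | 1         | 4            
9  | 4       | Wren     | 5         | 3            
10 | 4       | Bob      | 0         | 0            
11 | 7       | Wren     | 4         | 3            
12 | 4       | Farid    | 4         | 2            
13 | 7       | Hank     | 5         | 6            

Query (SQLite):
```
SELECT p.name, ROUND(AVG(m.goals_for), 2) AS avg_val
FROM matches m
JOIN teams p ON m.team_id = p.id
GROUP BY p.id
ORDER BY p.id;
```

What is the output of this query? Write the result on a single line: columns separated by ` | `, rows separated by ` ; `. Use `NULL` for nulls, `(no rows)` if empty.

Gadget | 2.57 ; Gadget | 4 ; Sensor | 2.33

Join each matches row to its teams via team_id.
Group joined rows by teams.id; compute ROUND(AVG(m.goals_for), 2) per group.
  4: ids {2, 3, 4, 7, 9, 10, 12} → ROUND(AVG(m.goals_for), 2)=2.57
  7: ids {1, 11, 13} → ROUND(AVG(m.goals_for), 2)=4
  8: ids {5, 6, 8} → ROUND(AVG(m.goals_for), 2)=2.33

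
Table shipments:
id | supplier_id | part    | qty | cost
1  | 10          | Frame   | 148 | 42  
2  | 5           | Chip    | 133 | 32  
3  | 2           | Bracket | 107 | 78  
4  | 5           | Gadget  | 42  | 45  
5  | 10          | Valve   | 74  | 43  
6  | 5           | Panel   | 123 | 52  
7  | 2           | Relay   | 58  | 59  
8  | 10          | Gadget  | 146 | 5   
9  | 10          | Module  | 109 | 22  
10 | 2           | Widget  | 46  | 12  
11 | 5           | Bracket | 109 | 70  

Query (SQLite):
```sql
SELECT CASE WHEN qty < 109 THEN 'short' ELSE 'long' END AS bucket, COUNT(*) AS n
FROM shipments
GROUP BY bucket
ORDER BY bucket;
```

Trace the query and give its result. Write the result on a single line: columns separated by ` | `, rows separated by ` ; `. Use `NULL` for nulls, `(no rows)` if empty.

Bucket rows by qty < 109 → 'short' else 'long'; count each bucket.

long | 6 ; short | 5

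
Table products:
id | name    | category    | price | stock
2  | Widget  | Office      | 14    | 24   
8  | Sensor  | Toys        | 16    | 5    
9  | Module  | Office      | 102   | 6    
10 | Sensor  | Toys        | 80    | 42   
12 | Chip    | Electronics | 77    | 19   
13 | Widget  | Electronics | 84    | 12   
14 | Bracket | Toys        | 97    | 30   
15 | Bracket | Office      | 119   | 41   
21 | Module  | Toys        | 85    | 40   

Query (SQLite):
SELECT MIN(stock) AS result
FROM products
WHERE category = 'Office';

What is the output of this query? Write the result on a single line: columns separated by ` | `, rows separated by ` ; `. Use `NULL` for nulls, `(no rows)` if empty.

6

Rows where category='Office' → stock values: [24, 6, 41].
MIN of non-NULL values = 6.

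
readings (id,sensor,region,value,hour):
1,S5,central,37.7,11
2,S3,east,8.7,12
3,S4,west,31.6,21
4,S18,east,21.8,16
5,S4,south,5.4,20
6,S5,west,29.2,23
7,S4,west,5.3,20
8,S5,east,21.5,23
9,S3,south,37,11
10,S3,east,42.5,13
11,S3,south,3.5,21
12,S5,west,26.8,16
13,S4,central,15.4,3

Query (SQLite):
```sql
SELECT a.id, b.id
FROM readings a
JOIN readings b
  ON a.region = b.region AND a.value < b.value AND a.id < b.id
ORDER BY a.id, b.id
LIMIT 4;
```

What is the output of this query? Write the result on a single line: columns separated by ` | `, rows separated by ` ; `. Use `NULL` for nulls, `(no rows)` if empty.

Pairs (a,b) with same region, a.value < b.value, a.id < b.id.
region groups: central:{1,13} east:{2,4,8,10} south:{5,9,11} west:{3,6,7,12}
Ordered by (a.id, b.id); first 4.

2 | 4 ; 2 | 8 ; 2 | 10 ; 4 | 10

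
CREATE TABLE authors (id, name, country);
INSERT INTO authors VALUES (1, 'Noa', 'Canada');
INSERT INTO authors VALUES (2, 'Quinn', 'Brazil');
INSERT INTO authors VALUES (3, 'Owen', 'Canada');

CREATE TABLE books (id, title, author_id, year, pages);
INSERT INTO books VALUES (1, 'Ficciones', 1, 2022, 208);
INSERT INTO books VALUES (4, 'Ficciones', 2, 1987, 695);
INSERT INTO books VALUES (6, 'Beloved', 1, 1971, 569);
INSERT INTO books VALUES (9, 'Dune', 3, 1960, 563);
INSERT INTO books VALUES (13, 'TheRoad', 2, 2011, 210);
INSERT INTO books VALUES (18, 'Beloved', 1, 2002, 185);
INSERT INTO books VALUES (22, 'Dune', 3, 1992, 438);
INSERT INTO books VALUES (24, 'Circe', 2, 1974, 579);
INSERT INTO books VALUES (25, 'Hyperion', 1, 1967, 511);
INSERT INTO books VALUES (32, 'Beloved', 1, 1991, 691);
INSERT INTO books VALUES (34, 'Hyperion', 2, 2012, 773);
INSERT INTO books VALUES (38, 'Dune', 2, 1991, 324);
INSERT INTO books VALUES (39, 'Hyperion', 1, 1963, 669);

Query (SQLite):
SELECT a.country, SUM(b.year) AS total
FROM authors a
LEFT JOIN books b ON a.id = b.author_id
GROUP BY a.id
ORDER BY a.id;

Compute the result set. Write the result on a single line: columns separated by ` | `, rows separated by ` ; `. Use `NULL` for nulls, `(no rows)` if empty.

Canada | 11916 ; Brazil | 9975 ; Canada | 3952

LEFT JOIN keeps every authors row; unmatched ones get NULL for books columns.
Group by authors.id and compute SUM(b.year). SUM over an all-NULL group is NULL.
  1: ids {1, 6, 18, 25, 32, 39} → SUM(b.year)=11916
  2: ids {4, 13, 24, 34, 38} → SUM(b.year)=9975
  3: ids {9, 22} → SUM(b.year)=3952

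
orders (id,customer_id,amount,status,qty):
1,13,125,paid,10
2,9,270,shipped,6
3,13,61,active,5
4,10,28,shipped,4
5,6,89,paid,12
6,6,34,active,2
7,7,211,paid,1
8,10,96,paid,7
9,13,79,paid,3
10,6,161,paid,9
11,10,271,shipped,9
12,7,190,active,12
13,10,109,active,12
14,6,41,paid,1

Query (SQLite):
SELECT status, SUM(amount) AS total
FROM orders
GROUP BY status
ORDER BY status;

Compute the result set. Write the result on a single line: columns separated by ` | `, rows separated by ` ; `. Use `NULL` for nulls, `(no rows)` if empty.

Partition orders by status; compute SUM(amount) within each group.
  active: ids {3, 6, 12, 13} → SUM(amount)=394
  paid: ids {1, 5, 7, 8, 9, 10, 14} → SUM(amount)=802
  shipped: ids {2, 4, 11} → SUM(amount)=569

active | 394 ; paid | 802 ; shipped | 569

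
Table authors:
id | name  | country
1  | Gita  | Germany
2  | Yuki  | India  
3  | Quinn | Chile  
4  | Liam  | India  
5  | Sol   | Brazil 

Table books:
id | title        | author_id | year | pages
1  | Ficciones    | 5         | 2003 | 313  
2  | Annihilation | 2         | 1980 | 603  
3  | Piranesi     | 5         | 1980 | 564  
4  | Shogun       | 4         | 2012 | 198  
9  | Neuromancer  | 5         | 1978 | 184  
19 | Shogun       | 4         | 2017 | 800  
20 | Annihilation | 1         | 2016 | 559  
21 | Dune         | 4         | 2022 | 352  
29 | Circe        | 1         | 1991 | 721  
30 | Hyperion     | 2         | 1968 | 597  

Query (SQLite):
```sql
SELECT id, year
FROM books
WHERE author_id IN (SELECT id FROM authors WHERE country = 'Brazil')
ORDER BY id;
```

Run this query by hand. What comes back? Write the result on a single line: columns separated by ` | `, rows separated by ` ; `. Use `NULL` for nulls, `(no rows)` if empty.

Inner query: authors.id where country = 'Brazil'.
Outer: keep books rows whose author_id is in that set.
Inner query → {5}

1 | 2003 ; 3 | 1980 ; 9 | 1978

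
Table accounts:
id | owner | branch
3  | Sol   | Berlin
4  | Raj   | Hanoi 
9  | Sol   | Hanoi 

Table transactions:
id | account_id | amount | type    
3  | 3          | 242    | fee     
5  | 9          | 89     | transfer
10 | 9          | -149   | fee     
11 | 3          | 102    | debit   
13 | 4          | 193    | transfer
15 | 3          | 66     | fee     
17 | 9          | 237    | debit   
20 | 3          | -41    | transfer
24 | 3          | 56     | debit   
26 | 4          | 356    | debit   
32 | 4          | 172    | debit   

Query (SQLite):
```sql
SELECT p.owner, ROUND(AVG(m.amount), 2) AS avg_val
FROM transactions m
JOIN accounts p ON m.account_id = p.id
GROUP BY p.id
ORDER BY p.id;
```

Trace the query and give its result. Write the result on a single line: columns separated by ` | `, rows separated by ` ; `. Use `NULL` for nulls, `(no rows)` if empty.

Sol | 85 ; Raj | 240.33 ; Sol | 59

Join each transactions row to its accounts via account_id.
Group joined rows by accounts.id; compute ROUND(AVG(m.amount), 2) per group.
  3: ids {3, 11, 15, 20, 24} → ROUND(AVG(m.amount), 2)=85
  4: ids {13, 26, 32} → ROUND(AVG(m.amount), 2)=240.33
  9: ids {5, 10, 17} → ROUND(AVG(m.amount), 2)=59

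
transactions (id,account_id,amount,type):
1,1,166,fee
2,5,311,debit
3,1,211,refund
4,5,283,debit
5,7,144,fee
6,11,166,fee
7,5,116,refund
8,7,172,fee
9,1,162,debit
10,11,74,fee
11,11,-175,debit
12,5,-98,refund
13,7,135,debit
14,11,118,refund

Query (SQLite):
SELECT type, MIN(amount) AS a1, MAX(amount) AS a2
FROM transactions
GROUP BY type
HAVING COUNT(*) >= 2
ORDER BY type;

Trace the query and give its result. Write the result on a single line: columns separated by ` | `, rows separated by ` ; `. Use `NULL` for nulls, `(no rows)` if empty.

Group transactions by type.
Per group compute: MIN(amount), MAX(amount).
HAVING: drop groups with fewer than 2 rows.
  debit: ids {2, 4, 9, 11, 13} → MIN(amount)=-175, MAX(amount)=311
  fee: ids {1, 5, 6, 8, 10} → MIN(amount)=74, MAX(amount)=172
  refund: ids {3, 7, 12, 14} → MIN(amount)=-98, MAX(amount)=211

debit | -175 | 311 ; fee | 74 | 172 ; refund | -98 | 211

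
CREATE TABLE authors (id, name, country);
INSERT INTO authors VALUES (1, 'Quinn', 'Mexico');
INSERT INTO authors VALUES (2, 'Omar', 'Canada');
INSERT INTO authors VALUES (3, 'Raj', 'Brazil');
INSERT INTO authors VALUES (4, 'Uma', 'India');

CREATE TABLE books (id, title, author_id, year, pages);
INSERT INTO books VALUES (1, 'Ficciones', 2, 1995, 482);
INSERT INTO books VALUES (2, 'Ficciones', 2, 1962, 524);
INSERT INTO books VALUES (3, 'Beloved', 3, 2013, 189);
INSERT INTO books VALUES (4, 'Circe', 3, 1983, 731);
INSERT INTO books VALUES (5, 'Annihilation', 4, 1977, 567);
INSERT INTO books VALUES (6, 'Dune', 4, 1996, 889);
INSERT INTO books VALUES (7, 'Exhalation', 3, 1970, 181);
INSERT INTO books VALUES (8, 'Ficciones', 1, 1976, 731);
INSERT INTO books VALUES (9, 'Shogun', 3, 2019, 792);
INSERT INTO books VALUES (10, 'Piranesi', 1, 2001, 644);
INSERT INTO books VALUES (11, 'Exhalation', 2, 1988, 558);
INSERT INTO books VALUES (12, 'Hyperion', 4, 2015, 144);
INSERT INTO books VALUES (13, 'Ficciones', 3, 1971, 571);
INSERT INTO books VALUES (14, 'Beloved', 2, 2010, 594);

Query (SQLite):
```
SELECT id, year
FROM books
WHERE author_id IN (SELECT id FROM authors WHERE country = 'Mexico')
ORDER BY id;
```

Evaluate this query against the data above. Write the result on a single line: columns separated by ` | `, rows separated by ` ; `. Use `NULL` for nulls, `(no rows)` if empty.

8 | 1976 ; 10 | 2001

Inner query: authors.id where country = 'Mexico'.
Outer: keep books rows whose author_id is in that set.
Inner query → {1}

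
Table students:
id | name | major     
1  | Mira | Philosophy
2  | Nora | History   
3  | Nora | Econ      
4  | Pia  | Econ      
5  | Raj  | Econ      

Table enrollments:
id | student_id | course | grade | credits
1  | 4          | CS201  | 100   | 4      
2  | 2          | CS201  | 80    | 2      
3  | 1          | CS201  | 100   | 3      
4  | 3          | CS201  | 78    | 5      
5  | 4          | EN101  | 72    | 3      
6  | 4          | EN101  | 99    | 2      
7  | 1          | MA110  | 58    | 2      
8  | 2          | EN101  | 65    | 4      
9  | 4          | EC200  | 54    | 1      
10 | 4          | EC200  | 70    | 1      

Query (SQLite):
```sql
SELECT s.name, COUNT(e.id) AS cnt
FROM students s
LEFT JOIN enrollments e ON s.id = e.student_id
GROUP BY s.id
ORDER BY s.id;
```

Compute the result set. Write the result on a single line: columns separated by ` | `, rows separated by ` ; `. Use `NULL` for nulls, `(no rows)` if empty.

Mira | 2 ; Nora | 2 ; Nora | 1 ; Pia | 5 ; Raj | 0

LEFT JOIN keeps every students row; unmatched ones get NULL for enrollments columns.
Group by students.id and compute COUNT(e.id). COUNT(col) of an all-NULL group is 0.
  1: ids {3, 7} → COUNT(e.id)=2
  2: ids {2, 8} → COUNT(e.id)=2
  3: ids {4} → COUNT(e.id)=1
  4: ids {1, 5, 6, 9, 10} → COUNT(e.id)=5
  5: ids {—} → COUNT(e.id)=0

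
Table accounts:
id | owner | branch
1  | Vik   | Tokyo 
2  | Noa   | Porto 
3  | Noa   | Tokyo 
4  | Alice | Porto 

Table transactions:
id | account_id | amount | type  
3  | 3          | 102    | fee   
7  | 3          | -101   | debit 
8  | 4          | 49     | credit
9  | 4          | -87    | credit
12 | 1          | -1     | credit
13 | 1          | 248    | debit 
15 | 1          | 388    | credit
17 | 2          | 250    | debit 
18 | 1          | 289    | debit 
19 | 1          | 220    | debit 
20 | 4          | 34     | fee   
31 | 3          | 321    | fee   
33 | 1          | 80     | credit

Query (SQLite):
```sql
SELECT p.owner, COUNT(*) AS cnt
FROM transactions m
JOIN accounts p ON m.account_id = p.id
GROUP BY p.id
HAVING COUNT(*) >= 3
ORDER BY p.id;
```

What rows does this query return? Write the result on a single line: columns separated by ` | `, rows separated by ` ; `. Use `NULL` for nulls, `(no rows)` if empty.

Join each transactions row to its accounts via account_id.
Group joined rows by accounts.id; compute COUNT(*) per group.
HAVING: keep groups with count ≥ 3.
  1: ids {12, 13, 15, 18, 19, 33} → COUNT(*)=6
  2: ids {17} → COUNT(*)=1
  3: ids {3, 7, 31} → COUNT(*)=3
  4: ids {8, 9, 20} → COUNT(*)=3

Vik | 6 ; Noa | 3 ; Alice | 3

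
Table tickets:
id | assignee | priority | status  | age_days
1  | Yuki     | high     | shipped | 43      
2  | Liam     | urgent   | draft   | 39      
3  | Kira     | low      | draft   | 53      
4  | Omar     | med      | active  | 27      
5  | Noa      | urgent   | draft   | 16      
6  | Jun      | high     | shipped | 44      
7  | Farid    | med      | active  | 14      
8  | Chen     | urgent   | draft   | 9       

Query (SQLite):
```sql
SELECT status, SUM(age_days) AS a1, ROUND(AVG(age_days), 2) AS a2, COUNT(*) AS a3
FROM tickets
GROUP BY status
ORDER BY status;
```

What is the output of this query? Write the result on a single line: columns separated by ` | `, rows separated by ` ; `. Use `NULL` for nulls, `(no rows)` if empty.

Group tickets by status.
Per group compute: SUM(age_days), ROUND(AVG(age_days), 2), COUNT(*).
  active: ids {4, 7} → SUM(age_days)=41, ROUND(AVG(age_days), 2)=20.5, COUNT(*)=2
  draft: ids {2, 3, 5, 8} → SUM(age_days)=117, ROUND(AVG(age_days), 2)=29.25, COUNT(*)=4
  shipped: ids {1, 6} → SUM(age_days)=87, ROUND(AVG(age_days), 2)=43.5, COUNT(*)=2

active | 41 | 20.5 | 2 ; draft | 117 | 29.25 | 4 ; shipped | 87 | 43.5 | 2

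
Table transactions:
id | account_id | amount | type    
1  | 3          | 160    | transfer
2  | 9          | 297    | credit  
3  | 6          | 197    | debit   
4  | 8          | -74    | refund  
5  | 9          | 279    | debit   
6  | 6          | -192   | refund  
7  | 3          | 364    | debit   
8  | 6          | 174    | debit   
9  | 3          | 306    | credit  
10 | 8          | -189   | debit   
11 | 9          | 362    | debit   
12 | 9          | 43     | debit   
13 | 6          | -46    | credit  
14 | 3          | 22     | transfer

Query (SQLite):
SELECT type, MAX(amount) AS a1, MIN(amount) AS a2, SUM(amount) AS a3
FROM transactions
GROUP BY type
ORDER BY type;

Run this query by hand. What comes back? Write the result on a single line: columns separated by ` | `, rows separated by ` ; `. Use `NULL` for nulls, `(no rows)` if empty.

Group transactions by type.
Per group compute: MAX(amount), MIN(amount), SUM(amount).
  credit: ids {2, 9, 13} → MAX(amount)=306, MIN(amount)=-46, SUM(amount)=557
  debit: ids {3, 5, 7, 8, 10, 11, 12} → MAX(amount)=364, MIN(amount)=-189, SUM(amount)=1230
  refund: ids {4, 6} → MAX(amount)=-74, MIN(amount)=-192, SUM(amount)=-266
  transfer: ids {1, 14} → MAX(amount)=160, MIN(amount)=22, SUM(amount)=182

credit | 306 | -46 | 557 ; debit | 364 | -189 | 1230 ; refund | -74 | -192 | -266 ; transfer | 160 | 22 | 182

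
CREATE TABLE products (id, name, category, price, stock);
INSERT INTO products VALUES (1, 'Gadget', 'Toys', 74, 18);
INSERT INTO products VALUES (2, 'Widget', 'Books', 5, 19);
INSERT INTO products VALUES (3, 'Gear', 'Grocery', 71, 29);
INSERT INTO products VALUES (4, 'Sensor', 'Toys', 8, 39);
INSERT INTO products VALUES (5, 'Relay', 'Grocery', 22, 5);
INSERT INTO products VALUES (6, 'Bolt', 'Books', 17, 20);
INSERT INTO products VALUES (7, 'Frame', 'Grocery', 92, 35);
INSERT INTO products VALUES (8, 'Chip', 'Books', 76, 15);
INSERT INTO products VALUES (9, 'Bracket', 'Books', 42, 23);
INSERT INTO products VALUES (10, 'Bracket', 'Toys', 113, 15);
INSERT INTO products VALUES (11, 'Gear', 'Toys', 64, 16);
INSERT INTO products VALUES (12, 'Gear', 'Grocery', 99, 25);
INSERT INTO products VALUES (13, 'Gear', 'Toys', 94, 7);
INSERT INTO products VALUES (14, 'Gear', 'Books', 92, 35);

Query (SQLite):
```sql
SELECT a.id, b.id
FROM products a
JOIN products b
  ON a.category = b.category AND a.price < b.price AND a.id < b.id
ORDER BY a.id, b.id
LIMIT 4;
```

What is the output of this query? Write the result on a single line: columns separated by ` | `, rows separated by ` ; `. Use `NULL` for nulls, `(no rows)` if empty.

1 | 10 ; 1 | 13 ; 2 | 6 ; 2 | 8

Pairs (a,b) with same category, a.price < b.price, a.id < b.id.
category groups: Books:{2,6,8,9,14} Grocery:{3,5,7,12} Toys:{1,4,10,11,13}
Ordered by (a.id, b.id); first 4.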